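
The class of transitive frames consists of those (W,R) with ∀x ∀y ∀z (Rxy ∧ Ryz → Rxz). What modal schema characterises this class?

A defining formula is □p → □□p (the 4 axiom).
Suppose □p→□□p is valid. Take Rxy, Ryz and set V(p)={w : Rxw}. Then □p at x, so □□p at x, so □p at y, so p at z, i.e. Rxz.

□p → □□p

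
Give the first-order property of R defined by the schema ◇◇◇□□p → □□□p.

∀x ∀y ∀z ((xR³y ∧ xR³z) → ∃w (yR²w ∧ z = w))

This is a Sahlqvist (Geach-type) schema ◇^3□^2p → □^3◇^0p.
Minimal-valuation argument: fix x; take any y with xR^3y and any z with xR^3z. Set V(p) to the set of worlds R-reachable from y in exactly 2 steps. Then □^2p holds at y, so the antecedent holds at x; validity forces ◇^0p at z, giving a w with zR^0w and yR^2w.
First-order correspondent: ∀x ∀y ∀z ((xR³y ∧ xR³z) → ∃w (yR²w ∧ z = w)).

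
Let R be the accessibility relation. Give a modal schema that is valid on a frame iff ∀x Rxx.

□s → s

This is reflexivity; the standard corresponding axiom is T: □s → s.
Suppose □s→s is valid. At any x set V(s)={w : Rxw}. Then □s holds at x, so s holds at x, i.e. Rxx.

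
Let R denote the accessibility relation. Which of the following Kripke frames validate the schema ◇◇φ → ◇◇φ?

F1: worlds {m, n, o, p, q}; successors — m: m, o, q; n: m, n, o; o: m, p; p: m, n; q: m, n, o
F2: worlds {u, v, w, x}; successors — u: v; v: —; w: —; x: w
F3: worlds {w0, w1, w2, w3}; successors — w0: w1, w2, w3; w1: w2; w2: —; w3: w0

F1, F2, F3

The schema corresponds to a generalized confluence (Geach) condition: ∀x ∀y (xR²y → ∃w (y = w ∧ xR²w)).
F1: ✓.
F2: ✓.
F3: ✓.
Valid on: F1, F2, F3.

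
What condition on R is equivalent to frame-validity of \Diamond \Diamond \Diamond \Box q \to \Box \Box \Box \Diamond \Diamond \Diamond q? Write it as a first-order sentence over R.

\forall x \forall y \forall z ((x R^3 y \wedge x R^3 z) \to \exists w (yRw \wedge z R^3 w))

This is a Sahlqvist (Geach-type) schema ◇^3□^1q → □^3◇^3q.
Minimal-valuation argument: fix x; take any y with xR^3y and any z with xR^3z. Set V(q) to the set of worlds R-reachable from y in exactly 1 step. Then □^1q holds at y, so the antecedent holds at x; validity forces ◇^3q at z, giving a w with zR^3w and yR^1w.
First-order correspondent: \forall x \forall y \forall z ((x R^3 y \wedge x R^3 z) \to \exists w (yRw \wedge z R^3 w)).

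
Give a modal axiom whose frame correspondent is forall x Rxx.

The condition is reflexivity. The T schema □s → s defines it.
Suppose □s→s is valid. At any x set V(s)={w : Rxw}. Then □s holds at x, so s holds at x, i.e. Rxx.

□s → s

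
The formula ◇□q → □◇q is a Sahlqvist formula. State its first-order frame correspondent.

Suppose ◇□q→□◇q is valid. Take Rxy, Rxz and set V(q)={w : Ryw}. Then □q at y so ◇□q at x, so □◇q at x, so ◇q at z, giving w with Rzw and Ryw.
Conversely, any frame satisfying ∀x ∀y ∀z (Rxy ∧ Rxz → ∃w (Ryw ∧ Rzw)) validates the schema.
Frame condition: ∀x ∀y ∀z (Rxy ∧ Rxz → ∃w (Ryw ∧ Rzw)).

Convergence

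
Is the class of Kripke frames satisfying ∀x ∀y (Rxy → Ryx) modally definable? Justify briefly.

Yes: it is symmetry, defined by the B schema p → □◇p.
Suppose p→□◇p is valid. Take Rxy and set V(p)={x}. Then p at x, so □◇p at x, so ◇p at y, so some z with Ryz has p; z=x, i.e. Ryx.

Definable; p → □◇p defines it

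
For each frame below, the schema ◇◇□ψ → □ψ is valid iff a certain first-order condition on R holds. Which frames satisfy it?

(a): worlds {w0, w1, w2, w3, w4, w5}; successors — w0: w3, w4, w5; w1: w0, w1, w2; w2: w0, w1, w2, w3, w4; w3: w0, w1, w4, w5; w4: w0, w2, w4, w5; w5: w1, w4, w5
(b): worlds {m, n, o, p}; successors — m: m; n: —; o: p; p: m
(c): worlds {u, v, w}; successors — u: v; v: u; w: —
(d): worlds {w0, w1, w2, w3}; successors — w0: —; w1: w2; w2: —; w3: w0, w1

The schema corresponds to a generalized confluence (Geach) condition: ∀x ∀y ∀z ((xR²y ∧ xRz) → ∃w (yRw ∧ z = w)).
(a): fails — w0R²w1, w0Rw3 but no w with w1Rw and w3=w.
(b): fails — oR²m, oRp but no w with mRw and p=w.
(c): satisfies the condition.
(d): fails — w3R²w2, w3Rw0 but no w with w2Rw and w0=w.
Valid on: (c).

(c)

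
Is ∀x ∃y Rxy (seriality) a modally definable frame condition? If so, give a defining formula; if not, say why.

Yes — defined by □q → ◇q

The condition is seriality. A defining modal formula is □q → ◇q.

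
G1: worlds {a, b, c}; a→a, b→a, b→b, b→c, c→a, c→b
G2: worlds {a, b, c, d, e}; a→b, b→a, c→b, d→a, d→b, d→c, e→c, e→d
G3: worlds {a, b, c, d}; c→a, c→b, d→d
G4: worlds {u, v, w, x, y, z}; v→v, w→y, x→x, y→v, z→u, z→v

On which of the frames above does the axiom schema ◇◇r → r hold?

G3

This is the axiom for a generalized confluence (Geach) condition; its first-order frame correspondent is ∀x ∀y (xR²y → ∃w (y = w ∧ x = w)).
G1: fails — bR²a but a ≠ b.
G2: fails — cR²a but a ≠ c.
G3: ✓.
G4: fails — wR²v but v ≠ w.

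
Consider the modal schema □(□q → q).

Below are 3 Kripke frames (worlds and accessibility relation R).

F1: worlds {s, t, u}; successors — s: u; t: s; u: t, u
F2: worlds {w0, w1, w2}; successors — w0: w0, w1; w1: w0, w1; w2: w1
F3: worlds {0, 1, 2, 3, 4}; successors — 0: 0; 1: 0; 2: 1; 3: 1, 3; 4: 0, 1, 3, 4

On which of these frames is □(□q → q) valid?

This is the axiom for shift-reflexivity; its first-order frame correspondent is ∀x ∀y (Rxy → Ryy).
F1: fails — Rts but not Rss.
F2: condition met.
F3: fails — R31 but not R11.
Valid on: F2.

F2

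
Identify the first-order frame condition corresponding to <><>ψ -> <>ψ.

transitivity

Replacing ψ by ¬ψ and contraposing gives the equivalent schema □ψ → □□ψ.
Suppose □ψ→□□ψ is valid. Take Rxy, Ryz and set V(ψ)={w : Rxw}. Then □ψ at x, so □□ψ at x, so □ψ at y, so ψ at z, i.e. Rxz.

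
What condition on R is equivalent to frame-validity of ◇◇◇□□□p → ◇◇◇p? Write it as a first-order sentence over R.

This is a Sahlqvist (Geach-type) schema ◇^3□^3p → □^0◇^3p.
First-order correspondent: ∀x ∀y (xR³y → ∃w (yR³w ∧ xR³w)).

∀x ∀y (xR³y → ∃w (yR³w ∧ xR³w))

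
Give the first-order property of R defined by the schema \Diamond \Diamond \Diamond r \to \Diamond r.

This is a Sahlqvist (Geach-type) schema ◇^3□^0r → □^0◇^1r.
First-order correspondent: \forall x \forall y (x R^3 y \to \exists w (y = w \wedge xRw)).

\forall x \forall y (x R^3 y \to \exists w (y = w \wedge xRw))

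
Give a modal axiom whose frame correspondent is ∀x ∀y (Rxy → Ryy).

A defining formula is □(□r → r) (the T□ axiom).
Suppose □(□r→r) is valid. Take Rxy and set V(r)={w : Ryw}. Then at y, □r holds; since □(□r→r) at x, □r→r at y, so r at y, i.e. Ryy.

□(□r → r)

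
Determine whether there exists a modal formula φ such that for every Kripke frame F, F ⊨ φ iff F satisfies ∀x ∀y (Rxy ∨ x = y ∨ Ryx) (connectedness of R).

Modal frame validity is preserved under disjoint unions.
Take 3 disjoint single-world reflexive frames: each is trivially connected, but their disjoint union has 3 worlds with no edge between distinct components, so it is not connected.
So the class is not modally definable.

Not modally definable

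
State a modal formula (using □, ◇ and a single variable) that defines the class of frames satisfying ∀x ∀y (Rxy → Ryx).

s → □◇s

A defining formula is s → □◇s (the B axiom).
Suppose s→□◇s is valid. Take Rxy and set V(s)={x}. Then s at x, so □◇s at x, so ◇s at y, so some z with Ryz has s; z=x, i.e. Ryx.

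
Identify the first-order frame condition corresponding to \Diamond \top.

This is a form of the D axiom.
It corresponds to seriality: \forall x \exists y Rxy.

seriality: \forall x \exists y Rxy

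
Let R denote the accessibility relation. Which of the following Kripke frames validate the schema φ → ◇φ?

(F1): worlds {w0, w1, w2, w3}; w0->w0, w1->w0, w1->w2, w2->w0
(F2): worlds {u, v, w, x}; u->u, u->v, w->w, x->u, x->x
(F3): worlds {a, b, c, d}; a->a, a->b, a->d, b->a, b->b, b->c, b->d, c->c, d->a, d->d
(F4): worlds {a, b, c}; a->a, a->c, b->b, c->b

Frame correspondent (Sahlqvist): ∀x Rxx — i.e. reflexivity.
(F1): fails — world w1 does not see itself.
(F2): fails — world v does not see itself.
(F3): condition met.
(F4): fails — world c does not see itself.
Valid on: (F3).

(F3)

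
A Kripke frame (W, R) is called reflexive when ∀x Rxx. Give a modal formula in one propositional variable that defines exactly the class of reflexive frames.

□ψ → ψ

A defining formula is □ψ → ψ (the T axiom).
Suppose □ψ→ψ is valid. At any x set V(ψ)={w : Rxw}. Then □ψ holds at x, so ψ holds at x, i.e. Rxx.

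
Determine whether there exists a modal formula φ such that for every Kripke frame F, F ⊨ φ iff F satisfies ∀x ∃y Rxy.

Yes, by □p → ◇p

Yes: it is seriality, defined by the D schema □p → ◇p.
Suppose □p→◇p is valid. At any x set V(p)=W. Then □p at x, so ◇p at x, so x has a successor.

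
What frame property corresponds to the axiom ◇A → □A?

Partial functionality

Suppose ◇A→□A is valid. Take Rxy, Rxz and set V(A)={y}. Then ◇A at x, so □A at x, so A at z, i.e. z=y.
Conversely, on a frame with partial functionality the schema holds at every world under every valuation.
So the correspondent is partial functionality.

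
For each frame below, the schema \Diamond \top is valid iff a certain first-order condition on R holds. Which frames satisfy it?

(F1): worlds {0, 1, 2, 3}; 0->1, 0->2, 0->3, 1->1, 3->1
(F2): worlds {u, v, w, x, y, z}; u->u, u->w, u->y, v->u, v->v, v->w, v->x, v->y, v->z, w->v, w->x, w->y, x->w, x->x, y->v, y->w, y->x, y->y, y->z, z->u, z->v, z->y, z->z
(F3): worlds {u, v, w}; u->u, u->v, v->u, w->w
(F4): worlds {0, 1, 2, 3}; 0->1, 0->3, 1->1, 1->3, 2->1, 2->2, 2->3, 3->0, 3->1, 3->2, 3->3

Frame correspondent (Sahlqvist): \forall x \exists y Rxy — i.e. seriality.
(F1): fails — world 2 has no successor.
(F2): condition met.
(F3): condition met.
(F4): condition met.

(F2), (F3), (F4)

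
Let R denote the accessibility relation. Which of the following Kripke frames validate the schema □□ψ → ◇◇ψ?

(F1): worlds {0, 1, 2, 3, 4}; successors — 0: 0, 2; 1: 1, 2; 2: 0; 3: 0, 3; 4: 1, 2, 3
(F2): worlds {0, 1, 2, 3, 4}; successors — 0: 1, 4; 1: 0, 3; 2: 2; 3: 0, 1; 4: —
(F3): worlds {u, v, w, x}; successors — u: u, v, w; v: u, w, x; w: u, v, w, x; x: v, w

The schema corresponds to a generalized confluence (Geach) condition: ∀x ∃w (xR²w ∧ xR²w).
(F1): condition met.
(F2): fails — at 4 but no w with 4R²w and 4R²w.
(F3): condition met.
Valid on: (F1), (F3).

(F1), (F3)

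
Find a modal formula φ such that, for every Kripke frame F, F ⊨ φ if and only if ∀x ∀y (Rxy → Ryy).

This is shift-reflexivity; the standard corresponding axiom is T□: □(□s → s).
Suppose □(□s→s) is valid. Take Rxy and set V(s)={w : Ryw}. Then at y, □s holds; since □(□s→s) at x, □s→s at y, so s at y, i.e. Ryy.

□(□s → s)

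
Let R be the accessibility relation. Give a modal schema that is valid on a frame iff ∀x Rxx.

□r → r

The condition is reflexivity. The T schema □r → r defines it.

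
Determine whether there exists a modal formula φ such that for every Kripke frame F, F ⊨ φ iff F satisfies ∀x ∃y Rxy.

Yes: it is seriality, defined by the D schema □p → ◇p.

Definable; □p → ◇p defines it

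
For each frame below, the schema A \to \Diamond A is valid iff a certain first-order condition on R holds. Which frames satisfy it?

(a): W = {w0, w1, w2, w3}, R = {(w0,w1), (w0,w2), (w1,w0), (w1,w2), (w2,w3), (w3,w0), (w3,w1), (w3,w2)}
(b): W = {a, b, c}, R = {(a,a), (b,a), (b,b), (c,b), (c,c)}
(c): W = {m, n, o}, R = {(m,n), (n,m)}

(b)

The schema corresponds to reflexivity: \forall x Rxx.
(a): fails — world w0 does not see itself.
(b): holds.
(c): fails — world m does not see itself.
Valid on: (b).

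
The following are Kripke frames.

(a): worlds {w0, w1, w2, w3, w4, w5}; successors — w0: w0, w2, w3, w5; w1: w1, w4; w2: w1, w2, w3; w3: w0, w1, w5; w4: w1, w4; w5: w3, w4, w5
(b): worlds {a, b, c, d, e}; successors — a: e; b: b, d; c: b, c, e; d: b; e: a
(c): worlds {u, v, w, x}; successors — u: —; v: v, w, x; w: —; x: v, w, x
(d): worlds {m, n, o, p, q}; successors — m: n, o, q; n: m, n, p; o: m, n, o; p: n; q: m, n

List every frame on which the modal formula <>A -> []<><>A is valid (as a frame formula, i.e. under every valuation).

Frame correspondent (Sahlqvist): forall x forall y forall z ((xRy & xRz) -> exists w (y = w & z R^2 w)) — i.e. a generalized confluence (Geach) condition.
(a): fails — w0Rw2, w0Rw5 but no w with w2=w and w5R²w.
(b): fails — cRb, cRe but no w with b=w and eR²w.
(c): fails — vRv, vRw but no t with v=t and wR²t.
(d): ✓.

(d)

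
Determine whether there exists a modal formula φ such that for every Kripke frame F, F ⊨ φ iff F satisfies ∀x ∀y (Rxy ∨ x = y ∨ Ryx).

Not modally definable

Any modally definable frame class is closed under disjoint unions.
Take 2 disjoint single-world reflexive frames: each is trivially connected, but their disjoint union has 2 worlds with no edge between distinct components, so it is not connected.
Hence connectedness of R is not modally definable.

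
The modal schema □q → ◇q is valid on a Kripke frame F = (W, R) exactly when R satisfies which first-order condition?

Seriality

Suppose □q→◇q is valid. At any x set V(q)=W. Then □q at x, so ◇q at x, so x has a successor.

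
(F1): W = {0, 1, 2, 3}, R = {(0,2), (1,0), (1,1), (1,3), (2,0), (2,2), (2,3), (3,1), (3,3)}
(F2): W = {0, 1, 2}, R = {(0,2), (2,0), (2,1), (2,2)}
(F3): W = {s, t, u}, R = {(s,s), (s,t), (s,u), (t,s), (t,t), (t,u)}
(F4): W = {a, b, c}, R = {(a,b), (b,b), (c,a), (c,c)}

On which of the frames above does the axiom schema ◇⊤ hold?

This is the axiom for seriality; its first-order frame correspondent is ∀x ∃y Rxy.
(F1): satisfies the condition.
(F2): fails — world 1 has no successor.
(F3): fails — world u has no successor.
(F4): satisfies the condition.

(F1), (F4)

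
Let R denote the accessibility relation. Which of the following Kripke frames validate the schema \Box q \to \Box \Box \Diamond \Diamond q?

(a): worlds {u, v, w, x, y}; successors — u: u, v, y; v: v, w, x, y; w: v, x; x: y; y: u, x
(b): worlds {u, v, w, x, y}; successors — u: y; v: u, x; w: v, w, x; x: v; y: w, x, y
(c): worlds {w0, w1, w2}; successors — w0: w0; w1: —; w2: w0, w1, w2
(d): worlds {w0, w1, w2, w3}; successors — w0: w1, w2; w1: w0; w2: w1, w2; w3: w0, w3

Frame correspondent (Sahlqvist): \forall x \forall z (x R^2 z \to \exists w (xRw \wedge z R^2 w)) — i.e. a generalized confluence (Geach) condition.
(a): fails — xR²x but no t with xRt and xR²t.
(b): fails — uR²w but no t with uRt and wR²t.
(c): fails — w2R²w1 but no w with w2Rw and w1R²w.
(d): fails — w1R²w1 but no w with w1Rw and w1R²w.

none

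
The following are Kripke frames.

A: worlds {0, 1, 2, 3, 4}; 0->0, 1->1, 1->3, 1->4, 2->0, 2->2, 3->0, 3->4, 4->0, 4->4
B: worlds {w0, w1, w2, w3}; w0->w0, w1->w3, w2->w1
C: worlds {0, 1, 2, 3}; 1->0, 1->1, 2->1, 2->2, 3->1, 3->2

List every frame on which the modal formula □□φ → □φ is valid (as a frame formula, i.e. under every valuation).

This is the axiom for density; its first-order frame correspondent is ∀x ∀y (Rxy → ∃z (Rxz ∧ Rzy)).
A: satisfies the condition.
B: fails — Rw1w3 but no z with Rw1z and Rzw3.
C: satisfies the condition.

A, C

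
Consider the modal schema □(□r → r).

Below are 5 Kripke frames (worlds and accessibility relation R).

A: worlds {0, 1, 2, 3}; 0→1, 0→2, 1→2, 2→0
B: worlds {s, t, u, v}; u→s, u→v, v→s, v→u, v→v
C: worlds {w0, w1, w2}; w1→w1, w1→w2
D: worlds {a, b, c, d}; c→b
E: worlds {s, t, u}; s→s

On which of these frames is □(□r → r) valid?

The schema corresponds to shift-reflexivity: ∀x ∀y (Rxy → Ryy).
A: fails — R12 but not R22.
B: fails — Rus but not Rss.
C: fails — Rw1w2 but not Rw2w2.
D: fails — Rcb but not Rbb.
E: condition met.

E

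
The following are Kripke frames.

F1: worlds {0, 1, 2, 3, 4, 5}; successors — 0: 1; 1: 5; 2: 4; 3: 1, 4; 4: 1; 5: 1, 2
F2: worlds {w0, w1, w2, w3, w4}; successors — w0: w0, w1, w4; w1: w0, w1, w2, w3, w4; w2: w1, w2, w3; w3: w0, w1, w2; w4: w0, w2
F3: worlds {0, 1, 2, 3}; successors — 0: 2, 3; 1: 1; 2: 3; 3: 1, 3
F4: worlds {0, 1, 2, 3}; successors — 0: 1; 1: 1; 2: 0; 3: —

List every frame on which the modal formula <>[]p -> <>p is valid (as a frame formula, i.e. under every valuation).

F2, F3

The schema corresponds to a generalized confluence (Geach) condition: forall x forall y (xRy -> exists w (yRw & xRw)).
F1: fails — 0R1 but no w with 1Rw and 0Rw.
F2: condition met.
F3: condition met.
F4: fails — 2R0 but no w with 0Rw and 2Rw.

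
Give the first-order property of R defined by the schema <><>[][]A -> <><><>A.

forall x forall y (x R^2 y -> exists w (y R^2 w & x R^3 w))

This is a Sahlqvist (Geach-type) schema ◇^2□^2A → □^0◇^3A.
First-order correspondent: forall x forall y (x R^2 y -> exists w (y R^2 w & x R^3 w)).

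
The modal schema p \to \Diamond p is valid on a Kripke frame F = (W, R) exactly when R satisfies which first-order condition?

Equivalently (dual form): □p → p.
Suppose □p→p is valid. At any x set V(p)={w : Rxw}. Then □p holds at x, so p holds at x, i.e. Rxx.
Conversely, any frame satisfying \forall x Rxx validates the schema.
Frame condition: \forall x Rxx.

reflexivity: \forall x Rxx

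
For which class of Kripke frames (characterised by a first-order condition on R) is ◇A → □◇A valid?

the Euclidean property

Suppose ◇A→□◇A is valid. Take Rxy, Rxz and set V(A)={y}. Then ◇A at x, so □◇A at x, so ◇A at z, so some w with Rzw has A; w=y, i.e. Rzy. By symmetry of the argument, Ryz.
Conversely, on a frame with the Euclidean property the schema holds at every world under every valuation.
So the correspondent is the Euclidean property.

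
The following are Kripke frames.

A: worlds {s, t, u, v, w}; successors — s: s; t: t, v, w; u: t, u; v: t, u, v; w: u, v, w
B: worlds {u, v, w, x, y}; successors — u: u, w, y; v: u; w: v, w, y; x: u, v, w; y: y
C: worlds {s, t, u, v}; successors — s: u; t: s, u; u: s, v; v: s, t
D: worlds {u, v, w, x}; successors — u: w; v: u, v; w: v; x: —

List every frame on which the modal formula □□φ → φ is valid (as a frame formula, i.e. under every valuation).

The schema corresponds to a generalized confluence (Geach) condition: ∀x ∃w (xR²w ∧ x = w).
A: satisfies the condition.
B: fails — at v but no t with vR²t and v=t.
C: fails — at t but no w with tR²w and t=w.
D: fails — at u but no t with uR²t and u=t.
Valid on: A.

A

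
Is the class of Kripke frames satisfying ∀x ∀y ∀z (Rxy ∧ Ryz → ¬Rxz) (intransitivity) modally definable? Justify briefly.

Not modally definable

Any modally definable frame class is closed under surjective bounded morphisms.
The 5-cycle (worlds s,t,u,v,w with s→t→u→v→w→s) is intransitive. Mapping every world to a single reflexive point • is a surjective bounded morphism; the reflexive point is not intransitive (R••∧R•• but R••).
So no modal formula (or set of formulas) defines exactly the intransitive frames.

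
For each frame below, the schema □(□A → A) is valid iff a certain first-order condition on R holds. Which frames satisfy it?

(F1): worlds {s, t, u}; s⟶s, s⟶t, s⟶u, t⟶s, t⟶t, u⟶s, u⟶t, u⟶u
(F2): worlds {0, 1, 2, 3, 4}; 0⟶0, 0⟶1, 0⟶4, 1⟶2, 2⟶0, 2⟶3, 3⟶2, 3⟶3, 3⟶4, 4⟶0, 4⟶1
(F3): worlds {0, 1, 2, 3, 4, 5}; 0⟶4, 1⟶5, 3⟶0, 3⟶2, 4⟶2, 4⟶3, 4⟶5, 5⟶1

(F1)

Frame correspondent (Sahlqvist): ∀x ∀y (Rxy → Ryy) — i.e. shift-reflexivity.
(F1): condition met.
(F2): fails — R34 but not R44.
(F3): fails — R32 but not R22.
Valid on: (F1).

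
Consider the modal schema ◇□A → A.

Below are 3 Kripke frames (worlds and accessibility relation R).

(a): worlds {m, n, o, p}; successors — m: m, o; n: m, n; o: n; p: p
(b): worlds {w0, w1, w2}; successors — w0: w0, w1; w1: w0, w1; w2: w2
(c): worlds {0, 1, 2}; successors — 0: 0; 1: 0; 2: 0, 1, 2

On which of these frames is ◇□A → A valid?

(b)

Frame correspondent (Sahlqvist): ∀x ∀y (Rxy → Ryx) — i.e. symmetry.
(a): fails — Ron but not Rno.
(b): holds.
(c): fails — R10 but not R01.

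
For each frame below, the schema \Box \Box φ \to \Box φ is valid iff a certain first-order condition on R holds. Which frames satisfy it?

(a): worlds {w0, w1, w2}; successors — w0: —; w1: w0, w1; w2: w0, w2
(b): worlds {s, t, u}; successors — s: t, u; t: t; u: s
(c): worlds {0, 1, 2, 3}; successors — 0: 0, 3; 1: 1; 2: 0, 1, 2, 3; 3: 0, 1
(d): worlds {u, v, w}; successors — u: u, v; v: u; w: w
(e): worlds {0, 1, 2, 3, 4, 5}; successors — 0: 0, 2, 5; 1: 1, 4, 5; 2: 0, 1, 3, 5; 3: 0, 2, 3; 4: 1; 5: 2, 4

(a), (c), (d)

This is the axiom for density; its first-order frame correspondent is \forall x \forall y (Rxy \to \exists z (Rxz \wedge Rzy)).
(a): ✓.
(b): fails — Rsu but no z with Rsz and Rzu.
(c): ✓.
(d): ✓.
(e): fails — R54 but no z with R5z and Rz4.
Valid on: (a), (c), (d).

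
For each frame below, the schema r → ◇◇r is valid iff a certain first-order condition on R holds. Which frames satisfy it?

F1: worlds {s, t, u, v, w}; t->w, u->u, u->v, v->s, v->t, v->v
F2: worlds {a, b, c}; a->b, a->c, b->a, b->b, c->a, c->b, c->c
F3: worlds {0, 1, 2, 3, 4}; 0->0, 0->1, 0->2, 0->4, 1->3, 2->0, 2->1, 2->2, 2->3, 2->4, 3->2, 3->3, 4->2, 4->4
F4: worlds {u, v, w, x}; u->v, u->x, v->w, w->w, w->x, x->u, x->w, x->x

Frame correspondent (Sahlqvist): ∀x ∃w (x = w ∧ xR²w) — i.e. a generalized confluence (Geach) condition.
F1: fails — at s but no w* with s=w* and sR²w*.
F2: ✓.
F3: fails — at 1 but no w with 1=w and 1R²w.
F4: fails — at v but no t with v=t and vR²t.
Valid on: F2.

F2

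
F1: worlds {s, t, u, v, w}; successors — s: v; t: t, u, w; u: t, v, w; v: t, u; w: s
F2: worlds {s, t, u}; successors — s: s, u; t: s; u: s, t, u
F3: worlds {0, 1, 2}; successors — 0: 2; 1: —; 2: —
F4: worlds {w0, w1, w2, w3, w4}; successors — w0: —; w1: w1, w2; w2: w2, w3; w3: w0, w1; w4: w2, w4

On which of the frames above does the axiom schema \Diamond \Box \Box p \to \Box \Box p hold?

Frame correspondent (Sahlqvist): \forall x \forall y \forall z ((xRy \wedge x R^2 z) \to \exists w (y R^2 w \wedge z = w)) — i.e. a generalized confluence (Geach) condition.
F1: fails — tRu, tR²v but no w* with uR²w* and v=w*.
F2: fails — uRt, uR²t but no w with tR²w and t=w.
F3: ✓.
F4: fails — w2Rw3, w2R²w0 but no w with w3R²w and w0=w.

F3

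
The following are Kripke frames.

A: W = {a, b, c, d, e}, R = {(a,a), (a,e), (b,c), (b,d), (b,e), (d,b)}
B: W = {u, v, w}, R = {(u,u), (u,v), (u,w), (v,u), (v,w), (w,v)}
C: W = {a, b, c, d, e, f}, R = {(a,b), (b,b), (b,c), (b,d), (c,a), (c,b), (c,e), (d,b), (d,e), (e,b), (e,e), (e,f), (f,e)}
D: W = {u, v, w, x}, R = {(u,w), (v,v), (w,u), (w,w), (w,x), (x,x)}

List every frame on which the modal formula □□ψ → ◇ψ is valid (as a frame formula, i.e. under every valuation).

C, D

Frame correspondent (Sahlqvist): ∀x ∃w (xR²w ∧ xRw) — i.e. a generalized confluence (Geach) condition.
A: fails — at b but no w with bR²w and bRw.
B: fails — at w but no t with wR²t and wRt.
C: holds.
D: holds.
Valid on: C, D.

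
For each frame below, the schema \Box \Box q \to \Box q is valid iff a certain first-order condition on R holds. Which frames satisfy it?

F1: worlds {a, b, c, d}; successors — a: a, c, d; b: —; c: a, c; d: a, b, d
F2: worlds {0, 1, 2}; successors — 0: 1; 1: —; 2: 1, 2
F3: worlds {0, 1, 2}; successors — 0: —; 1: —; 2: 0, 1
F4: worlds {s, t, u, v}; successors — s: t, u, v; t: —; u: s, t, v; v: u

F1

This is the axiom for density; its first-order frame correspondent is \forall x \forall y (Rxy \to \exists z (Rxz \wedge Rzy)).
F1: ✓.
F2: fails — R01 but no z with R0z and Rz1.
F3: fails — R20 but no z with R2z and Rz0.
F4: fails — Rus but no z with Ruz and Rzs.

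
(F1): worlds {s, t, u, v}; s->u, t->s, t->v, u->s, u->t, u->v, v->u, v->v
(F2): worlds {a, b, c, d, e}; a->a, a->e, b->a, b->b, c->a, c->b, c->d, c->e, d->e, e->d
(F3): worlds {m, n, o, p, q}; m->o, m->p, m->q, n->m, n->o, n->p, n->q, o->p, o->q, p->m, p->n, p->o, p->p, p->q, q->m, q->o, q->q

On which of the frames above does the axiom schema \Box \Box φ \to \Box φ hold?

Frame correspondent (Sahlqvist): \forall x \forall y (Rxy \to \exists z (Rxz \wedge Rzy)) — i.e. density.
(F1): fails — Rut but no z with Ruz and Rzt.
(F2): fails — Red but no z with Rez and Rzd.
(F3): holds.
Valid on: (F3).

(F3)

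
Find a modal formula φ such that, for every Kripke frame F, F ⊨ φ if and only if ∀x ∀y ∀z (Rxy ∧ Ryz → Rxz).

A defining formula is □ψ → □□ψ (the 4 axiom).
Suppose □ψ→□□ψ is valid. Take Rxy, Ryz and set V(ψ)={w : Rxw}. Then □ψ at x, so □□ψ at x, so □ψ at y, so ψ at z, i.e. Rxz.

□ψ → □□ψ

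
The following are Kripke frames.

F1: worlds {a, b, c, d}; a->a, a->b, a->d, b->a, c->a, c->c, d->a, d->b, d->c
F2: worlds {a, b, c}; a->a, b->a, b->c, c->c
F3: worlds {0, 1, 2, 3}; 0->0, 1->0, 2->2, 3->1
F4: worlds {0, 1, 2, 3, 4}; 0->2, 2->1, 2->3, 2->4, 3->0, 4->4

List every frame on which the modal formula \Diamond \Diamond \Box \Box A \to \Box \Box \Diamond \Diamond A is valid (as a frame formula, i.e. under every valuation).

The schema corresponds to a generalized confluence (Geach) condition: \forall x \forall y \forall z ((x R^2 y \wedge x R^2 z) \to \exists w (y R^2 w \wedge z R^2 w)).
F1: ✓.
F2: fails — bR²a, bR²c but no w with aR²w and cR²w.
F3: ✓.
F4: fails — 0R²1, 0R²1 but no w with 1R²w and 1R²w.

F1, F3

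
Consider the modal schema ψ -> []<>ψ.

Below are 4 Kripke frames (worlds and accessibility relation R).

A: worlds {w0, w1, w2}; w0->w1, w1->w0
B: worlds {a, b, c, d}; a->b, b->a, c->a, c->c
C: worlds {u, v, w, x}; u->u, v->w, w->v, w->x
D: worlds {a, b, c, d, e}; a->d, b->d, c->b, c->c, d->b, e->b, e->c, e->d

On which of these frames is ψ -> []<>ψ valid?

This is the axiom for symmetry; its first-order frame correspondent is forall x forall y (Rxy -> Ryx).
A: satisfies the condition.
B: fails — Rca but not Rac.
C: fails — Rwx but not Rxw.
D: fails — Reb but not Rbe.

A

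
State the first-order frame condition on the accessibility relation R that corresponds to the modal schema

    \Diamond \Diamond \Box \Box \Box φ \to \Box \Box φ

\forall x \forall y \forall z ((x R^2 y \wedge x R^2 z) \to \exists w (y R^3 w \wedge z = w))

This is a Sahlqvist (Geach-type) schema ◇^2□^3φ → □^2◇^0φ.
First-order correspondent: \forall x \forall y \forall z ((x R^2 y \wedge x R^2 z) \to \exists w (y R^3 w \wedge z = w)).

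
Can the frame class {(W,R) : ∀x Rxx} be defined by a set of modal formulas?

Yes: it is reflexivity, defined by the T schema □p → p.
Suppose □p→p is valid. At any x set V(p)={w : Rxw}. Then □p holds at x, so p holds at x, i.e. Rxx.

Yes — defined by □p → p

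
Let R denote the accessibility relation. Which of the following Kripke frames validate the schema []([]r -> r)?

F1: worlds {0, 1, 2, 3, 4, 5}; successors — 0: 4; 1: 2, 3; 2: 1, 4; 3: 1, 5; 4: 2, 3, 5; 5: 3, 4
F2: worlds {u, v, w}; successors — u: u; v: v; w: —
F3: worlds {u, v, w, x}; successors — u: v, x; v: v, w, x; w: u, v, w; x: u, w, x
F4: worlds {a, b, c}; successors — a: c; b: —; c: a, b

This is the axiom for shift-reflexivity; its first-order frame correspondent is forall x forall y (Rxy -> Ryy).
F1: fails — R31 but not R11.
F2: holds.
F3: fails — Rwu but not Ruu.
F4: fails — Rac but not Rcc.
Valid on: F2.

F2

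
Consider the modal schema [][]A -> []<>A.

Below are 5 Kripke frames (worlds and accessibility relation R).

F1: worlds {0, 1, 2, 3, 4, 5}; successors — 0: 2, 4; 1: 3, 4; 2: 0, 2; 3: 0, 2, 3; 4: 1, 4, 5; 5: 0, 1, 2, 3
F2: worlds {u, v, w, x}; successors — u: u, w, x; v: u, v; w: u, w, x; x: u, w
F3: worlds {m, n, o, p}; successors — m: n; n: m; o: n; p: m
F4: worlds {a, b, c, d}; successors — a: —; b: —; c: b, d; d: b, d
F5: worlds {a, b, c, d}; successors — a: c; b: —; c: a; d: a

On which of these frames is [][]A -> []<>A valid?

The schema corresponds to a generalized confluence (Geach) condition: forall x forall z (xRz -> exists w (x R^2 w & zRw)).
F1: holds.
F2: holds.
F3: holds.
F4: fails — cRb but no w with cR²w and bRw.
F5: holds.
Valid on: F1, F2, F3, F5.

F1, F2, F3, F5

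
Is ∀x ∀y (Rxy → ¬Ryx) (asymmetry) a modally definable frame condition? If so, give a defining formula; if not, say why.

No — not modally definable

Any modally definable frame class is closed under surjective bounded morphisms.
The 3-cycle (worlds w0,w1,w2 with w0→w1→w2→w0) is asymmetric. Mapping every world to a single reflexive point • is a surjective bounded morphism, and the reflexive point is not asymmetric (R•• but asymmetry requires ¬R••).
So the class is not modally definable.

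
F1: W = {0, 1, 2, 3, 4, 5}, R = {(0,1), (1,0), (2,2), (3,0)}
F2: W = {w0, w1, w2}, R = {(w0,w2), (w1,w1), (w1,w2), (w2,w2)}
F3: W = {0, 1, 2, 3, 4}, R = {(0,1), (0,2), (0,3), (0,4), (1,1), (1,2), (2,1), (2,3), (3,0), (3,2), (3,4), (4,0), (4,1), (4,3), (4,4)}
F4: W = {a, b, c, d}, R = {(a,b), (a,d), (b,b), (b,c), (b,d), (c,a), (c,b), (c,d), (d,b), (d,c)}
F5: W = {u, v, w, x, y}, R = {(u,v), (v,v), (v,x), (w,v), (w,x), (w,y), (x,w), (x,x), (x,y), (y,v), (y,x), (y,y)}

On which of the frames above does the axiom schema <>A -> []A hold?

This is the axiom for partial functionality; its first-order frame correspondent is forall x forall y forall z (Rxy & Rxz -> y = z).
F1: condition met.
F2: fails — w1 sees both w1 and w2.
F3: fails — 0 sees both 1 and 2.
F4: fails — a sees both b and d.
F5: fails — v sees both v and x.
Valid on: F1.

F1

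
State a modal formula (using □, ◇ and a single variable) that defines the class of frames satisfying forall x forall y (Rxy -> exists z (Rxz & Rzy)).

A defining formula is □□q → □q (the C4 axiom).
Suppose □□q→□q is valid. Take Rxy and set V(q)={w : xR²w}. Then □□q at x, so □q at x, so q at y, i.e. ∃z(Rxz∧Rzy).

□□q → □q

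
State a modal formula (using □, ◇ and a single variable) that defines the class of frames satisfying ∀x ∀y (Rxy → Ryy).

This is shift-reflexivity; the standard corresponding axiom is T□: □(□q → q).
Suppose □(□q→q) is valid. Take Rxy and set V(q)={w : Ryw}. Then at y, □q holds; since □(□q→q) at x, □q→q at y, so q at y, i.e. Ryy.

□(□q → q)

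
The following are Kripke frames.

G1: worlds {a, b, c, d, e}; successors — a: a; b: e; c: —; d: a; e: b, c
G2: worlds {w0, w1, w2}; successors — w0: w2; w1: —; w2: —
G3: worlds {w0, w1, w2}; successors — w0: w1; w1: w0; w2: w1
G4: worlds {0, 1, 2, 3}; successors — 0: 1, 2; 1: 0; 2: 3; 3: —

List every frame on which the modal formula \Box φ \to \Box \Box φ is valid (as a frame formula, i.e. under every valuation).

This is the axiom for transitivity; its first-order frame correspondent is \forall x \forall y \forall z (Rxy \wedge Ryz \to Rxz).
G1: fails — Reb and Rbe but not Ree.
G2: condition met.
G3: fails — Rw0w1 and Rw1w0 but not Rw0w0.
G4: fails — R01 and R10 but not R00.

G2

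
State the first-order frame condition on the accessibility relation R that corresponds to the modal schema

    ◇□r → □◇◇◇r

This is a Sahlqvist (Geach-type) schema ◇^1□^1r → □^1◇^3r.
Minimal-valuation argument: fix x; take any y with xR^1y and any z with xR^1z. Set V(r) to the set of worlds R-reachable from y in exactly 1 step. Then □^1r holds at y, so the antecedent holds at x; validity forces ◇^3r at z, giving a w with zR^3w and yR^1w.
First-order correspondent: ∀x ∀y ∀z ((xRy ∧ xRz) → ∃w (yRw ∧ zR³w)).

∀x ∀y ∀z ((xRy ∧ xRz) → ∃w (yRw ∧ zR³w))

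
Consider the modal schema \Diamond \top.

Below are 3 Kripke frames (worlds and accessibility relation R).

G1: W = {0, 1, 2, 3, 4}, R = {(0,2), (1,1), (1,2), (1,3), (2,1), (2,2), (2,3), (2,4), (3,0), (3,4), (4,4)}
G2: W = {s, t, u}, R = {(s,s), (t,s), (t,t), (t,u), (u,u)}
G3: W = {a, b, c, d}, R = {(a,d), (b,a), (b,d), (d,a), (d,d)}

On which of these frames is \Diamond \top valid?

G1, G2

Frame correspondent (Sahlqvist): \forall x \exists y Rxy — i.e. seriality.
G1: satisfies the condition.
G2: satisfies the condition.
G3: fails — world c has no successor.
Valid on: G1, G2.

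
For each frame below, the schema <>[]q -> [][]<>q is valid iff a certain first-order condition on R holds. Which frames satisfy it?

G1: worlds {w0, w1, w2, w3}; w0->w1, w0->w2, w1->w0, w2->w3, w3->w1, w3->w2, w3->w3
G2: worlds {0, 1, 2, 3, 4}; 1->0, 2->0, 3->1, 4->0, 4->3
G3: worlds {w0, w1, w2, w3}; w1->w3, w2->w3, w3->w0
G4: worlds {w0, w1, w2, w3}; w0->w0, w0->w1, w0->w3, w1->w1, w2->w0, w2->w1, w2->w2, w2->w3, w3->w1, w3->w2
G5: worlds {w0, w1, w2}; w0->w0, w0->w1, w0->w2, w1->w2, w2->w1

This is the axiom for a generalized confluence (Geach) condition; its first-order frame correspondent is forall x forall y forall z ((xRy & x R^2 z) -> exists w (yRw & zRw)).
G1: fails — w0Rw1, w0R²w0 but no w with w1Rw and w0Rw.
G2: fails — 3R1, 3R²0 but no w with 1Rw and 0Rw.
G3: fails — w1Rw3, w1R²w0 but no w with w3Rw and w0Rw.
G4: ✓.
G5: fails — w0Rw1, w0R²w2 but no w with w1Rw and w2Rw.
Valid on: G4.

G4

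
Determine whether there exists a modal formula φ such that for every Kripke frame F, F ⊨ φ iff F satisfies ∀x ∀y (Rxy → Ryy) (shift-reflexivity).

The condition is shift-reflexivity. A defining modal formula is □(□p → p).
Suppose □(□p→p) is valid. Take Rxy and set V(p)={w : Ryw}. Then at y, □p holds; since □(□p→p) at x, □p→p at y, so p at y, i.e. Ryy.

Yes, by □(□p → p)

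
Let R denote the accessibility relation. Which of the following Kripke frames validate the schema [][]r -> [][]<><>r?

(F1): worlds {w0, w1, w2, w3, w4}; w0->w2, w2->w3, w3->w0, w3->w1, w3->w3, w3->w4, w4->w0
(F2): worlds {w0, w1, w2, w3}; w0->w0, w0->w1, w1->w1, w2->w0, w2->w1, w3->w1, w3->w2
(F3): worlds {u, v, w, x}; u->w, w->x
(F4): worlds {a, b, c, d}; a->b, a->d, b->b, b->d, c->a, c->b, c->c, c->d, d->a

(F2), (F4)

This is the axiom for a generalized confluence (Geach) condition; its first-order frame correspondent is forall x forall z (x R^2 z -> exists w (x R^2 w & z R^2 w)).
(F1): fails — w2R²w1 but no w with w2R²w and w1R²w.
(F2): ✓.
(F3): fails — uR²x but no t with uR²t and xR²t.
(F4): ✓.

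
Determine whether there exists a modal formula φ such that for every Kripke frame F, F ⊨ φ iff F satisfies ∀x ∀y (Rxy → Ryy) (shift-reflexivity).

Yes: it is shift-reflexivity, defined by the T□ schema □(□p → p).
Suppose □(□p→p) is valid. Take Rxy and set V(p)={w : Ryw}. Then at y, □p holds; since □(□p→p) at x, □p→p at y, so p at y, i.e. Ryy.

Definable; □(□p → p) defines it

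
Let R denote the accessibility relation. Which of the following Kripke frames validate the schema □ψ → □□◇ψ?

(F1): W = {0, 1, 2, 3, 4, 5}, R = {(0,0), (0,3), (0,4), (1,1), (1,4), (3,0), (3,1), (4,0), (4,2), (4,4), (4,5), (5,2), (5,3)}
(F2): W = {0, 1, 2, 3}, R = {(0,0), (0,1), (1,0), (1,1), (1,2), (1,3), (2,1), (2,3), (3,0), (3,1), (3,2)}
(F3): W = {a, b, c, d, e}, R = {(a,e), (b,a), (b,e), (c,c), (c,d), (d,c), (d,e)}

The schema corresponds to a generalized confluence (Geach) condition: ∀x ∀z (xR²z → ∃w (xRw ∧ zRw)).
(F1): fails — 0R²2 but no w with 0Rw and 2Rw.
(F2): condition met.
(F3): fails — bR²e but no w with bRw and eRw.

(F2)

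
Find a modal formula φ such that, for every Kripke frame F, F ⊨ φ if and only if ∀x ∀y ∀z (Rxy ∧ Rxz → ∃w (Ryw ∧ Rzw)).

◇□q → □◇q

A defining formula is ◇□q → □◇q (the .2 axiom).
Suppose ◇□q→□◇q is valid. Take Rxy, Rxz and set V(q)={w : Ryw}. Then □q at y so ◇□q at x, so □◇q at x, so ◇q at z, giving w with Rzw and Ryw.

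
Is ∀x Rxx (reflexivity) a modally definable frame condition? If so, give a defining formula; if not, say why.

Definable; □q → q defines it

This is a Sahlqvist condition; the T axiom □q → q defines it.
Suppose □q→q is valid. At any x set V(q)={w : Rxw}. Then □q holds at x, so q holds at x, i.e. Rxx.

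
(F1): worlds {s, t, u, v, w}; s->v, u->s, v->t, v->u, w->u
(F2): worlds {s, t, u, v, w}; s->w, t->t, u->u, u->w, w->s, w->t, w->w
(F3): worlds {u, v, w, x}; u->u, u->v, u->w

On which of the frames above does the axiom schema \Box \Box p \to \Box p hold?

(F2), (F3)

The schema corresponds to density: \forall x \forall y (Rxy \to \exists z (Rxz \wedge Rzy)).
(F1): fails — Rwu but no z with Rwz and Rzu.
(F2): condition met.
(F3): condition met.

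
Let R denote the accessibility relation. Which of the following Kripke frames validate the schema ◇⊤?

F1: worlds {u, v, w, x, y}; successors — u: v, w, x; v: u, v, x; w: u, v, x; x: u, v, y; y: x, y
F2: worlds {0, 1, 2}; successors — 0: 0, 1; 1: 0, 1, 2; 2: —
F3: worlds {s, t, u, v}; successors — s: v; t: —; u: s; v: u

This is the axiom for seriality; its first-order frame correspondent is ∀x ∃y Rxy.
F1: satisfies the condition.
F2: fails — world 2 has no successor.
F3: fails — world t has no successor.

F1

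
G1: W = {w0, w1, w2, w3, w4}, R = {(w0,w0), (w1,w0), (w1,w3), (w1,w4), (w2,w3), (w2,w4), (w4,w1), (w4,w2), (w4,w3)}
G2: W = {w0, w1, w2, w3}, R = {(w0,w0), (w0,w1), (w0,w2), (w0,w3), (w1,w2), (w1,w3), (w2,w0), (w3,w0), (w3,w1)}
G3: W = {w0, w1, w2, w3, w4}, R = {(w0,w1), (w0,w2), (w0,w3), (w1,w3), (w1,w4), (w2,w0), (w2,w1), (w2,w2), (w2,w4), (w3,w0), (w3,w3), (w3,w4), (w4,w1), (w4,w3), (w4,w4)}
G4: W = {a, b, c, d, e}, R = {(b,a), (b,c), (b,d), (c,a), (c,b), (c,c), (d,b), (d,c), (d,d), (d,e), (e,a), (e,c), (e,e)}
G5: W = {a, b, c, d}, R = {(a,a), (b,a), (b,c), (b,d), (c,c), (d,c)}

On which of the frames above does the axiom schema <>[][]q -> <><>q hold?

G2, G3, G5

This is the axiom for a generalized confluence (Geach) condition; its first-order frame correspondent is forall x forall y (xRy -> exists w (y R^2 w & x R^2 w)).
G1: fails — w1Rw3 but no w with w3R²w and w1R²w.
G2: condition met.
G3: condition met.
G4: fails — bRa but no w with aR²w and bR²w.
G5: condition met.
Valid on: G2, G3, G5.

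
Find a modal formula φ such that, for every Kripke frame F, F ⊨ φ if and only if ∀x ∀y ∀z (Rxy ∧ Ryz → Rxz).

□p → □□p

The condition is transitivity. The 4 schema □p → □□p defines it.
Suppose □p→□□p is valid. Take Rxy, Ryz and set V(p)={w : Rxw}. Then □p at x, so □□p at x, so □p at y, so p at z, i.e. Rxz.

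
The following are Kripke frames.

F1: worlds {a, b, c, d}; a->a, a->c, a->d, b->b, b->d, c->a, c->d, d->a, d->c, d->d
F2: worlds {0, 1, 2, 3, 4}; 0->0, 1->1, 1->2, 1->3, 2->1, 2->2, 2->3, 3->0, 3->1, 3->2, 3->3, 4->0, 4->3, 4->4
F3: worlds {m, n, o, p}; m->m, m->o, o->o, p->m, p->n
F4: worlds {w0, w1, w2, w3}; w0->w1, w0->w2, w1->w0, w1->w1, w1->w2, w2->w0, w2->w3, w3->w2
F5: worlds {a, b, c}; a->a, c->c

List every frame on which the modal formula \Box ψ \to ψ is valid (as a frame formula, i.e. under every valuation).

F2

The schema corresponds to reflexivity: \forall x Rxx.
F1: fails — world c does not see itself.
F2: ✓.
F3: fails — world n does not see itself.
F4: fails — world w0 does not see itself.
F5: fails — world b does not see itself.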